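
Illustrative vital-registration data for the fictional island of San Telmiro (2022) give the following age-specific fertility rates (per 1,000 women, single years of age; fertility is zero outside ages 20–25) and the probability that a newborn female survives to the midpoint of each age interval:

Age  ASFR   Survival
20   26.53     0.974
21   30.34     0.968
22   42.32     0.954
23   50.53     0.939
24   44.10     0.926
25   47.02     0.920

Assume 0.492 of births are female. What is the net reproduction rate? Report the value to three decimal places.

0.112

Proportion female at birth = 0.492.
Per-age-group product (1 × ASFR × survival probability):
  20: 1 × 26.53/1000 × 0.974 = 0.02584
  21: 1 × 30.34/1000 × 0.968 = 0.02937
  22: 1 × 42.32/1000 × 0.954 = 0.04037
  23: 1 × 50.53/1000 × 0.939 = 0.04745
  24: 1 × 44.10/1000 × 0.926 = 0.04084
  25: 1 × 47.02/1000 × 0.920 = 0.04326
Sum = 0.22713
NRR = 0.492 × 0.22713 = 0.11175
With NRR below 1 the population is below replacement fertility.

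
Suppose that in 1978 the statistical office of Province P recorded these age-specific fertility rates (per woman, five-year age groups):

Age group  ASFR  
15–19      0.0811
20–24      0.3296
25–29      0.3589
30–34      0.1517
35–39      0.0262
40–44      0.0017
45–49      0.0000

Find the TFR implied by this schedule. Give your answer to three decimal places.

Sum of ASFRs = 0.0811 + 0.3296 + 0.3589 + 0.1517 + 0.0262 + 0.0017 + 0.0000 = 0.9492
TFR = 5 × 0.9492 = 4.746

4.746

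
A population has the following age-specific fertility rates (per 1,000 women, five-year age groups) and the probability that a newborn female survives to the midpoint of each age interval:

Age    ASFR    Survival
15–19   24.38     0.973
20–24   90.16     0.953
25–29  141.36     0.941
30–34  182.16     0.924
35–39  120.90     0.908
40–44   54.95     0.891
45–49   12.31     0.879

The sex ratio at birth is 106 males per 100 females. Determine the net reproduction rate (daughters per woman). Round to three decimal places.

Proportion female at birth = 100 / (100 + 106) = 0.48544.
Each age group contributes 5 × ASFR × survival:
  15–19: 5 × 24.38/1000 × 0.973 = 0.11861
  20–24: 5 × 90.16/1000 × 0.953 = 0.42961
  25–29: 5 × 141.36/1000 × 0.941 = 0.66510
  30–34: 5 × 182.16/1000 × 0.924 = 0.84158
  35–39: 5 × 120.90/1000 × 0.908 = 0.54889
  40–44: 5 × 54.95/1000 × 0.891 = 0.24480
  45–49: 5 × 12.31/1000 × 0.879 = 0.05410
Sum = 2.90269
NRR = 0.48544 × 2.90269 = 1.40908

1.409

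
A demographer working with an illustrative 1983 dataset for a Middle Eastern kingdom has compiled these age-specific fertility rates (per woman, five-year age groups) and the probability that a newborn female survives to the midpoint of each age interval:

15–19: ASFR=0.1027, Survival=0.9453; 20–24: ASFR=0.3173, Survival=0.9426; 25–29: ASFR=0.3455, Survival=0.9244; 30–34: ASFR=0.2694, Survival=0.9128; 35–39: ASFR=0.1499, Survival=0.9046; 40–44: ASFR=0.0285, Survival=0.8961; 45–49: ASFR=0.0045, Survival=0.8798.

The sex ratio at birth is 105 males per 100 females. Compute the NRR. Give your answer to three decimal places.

2.748

Proportion female at birth = 100 / (100 + 105) = 0.48780.
Per-age-group product (5 × ASFR × survival probability):
  15–19: 5 × 0.1027 × 0.9453 = 0.48541
  20–24: 5 × 0.3173 × 0.9426 = 1.49543
  25–29: 5 × 0.3455 × 0.9244 = 1.59690
  30–34: 5 × 0.2694 × 0.9128 = 1.22954
  35–39: 5 × 0.1499 × 0.9046 = 0.67800
  40–44: 5 × 0.0285 × 0.8961 = 0.12769
  45–49: 5 × 0.0045 × 0.8798 = 0.01980
Sum = 5.63277
NRR = 0.48780 × 5.63277 = 2.74767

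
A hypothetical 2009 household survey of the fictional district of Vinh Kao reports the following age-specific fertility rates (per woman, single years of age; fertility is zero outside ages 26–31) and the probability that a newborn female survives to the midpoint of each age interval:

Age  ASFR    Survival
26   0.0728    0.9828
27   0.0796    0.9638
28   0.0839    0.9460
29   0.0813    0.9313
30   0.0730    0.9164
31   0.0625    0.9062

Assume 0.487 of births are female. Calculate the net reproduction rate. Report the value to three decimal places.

Proportion female at birth = 0.487.
Survival-weighted fertility by age (1·fₓ·Sₓ):
  26: 1 × 0.0728 × 0.9828 = 0.07155
  27: 1 × 0.0796 × 0.9638 = 0.07672
  28: 1 × 0.0839 × 0.9460 = 0.07937
  29: 1 × 0.0813 × 0.9313 = 0.07571
  30: 1 × 0.0730 × 0.9164 = 0.06690
  31: 1 × 0.0625 × 0.9062 = 0.05664
Sum = 0.42689
NRR = 0.487 × 0.42689 = 0.20790
With NRR below 1 the population is below replacement fertility.

0.208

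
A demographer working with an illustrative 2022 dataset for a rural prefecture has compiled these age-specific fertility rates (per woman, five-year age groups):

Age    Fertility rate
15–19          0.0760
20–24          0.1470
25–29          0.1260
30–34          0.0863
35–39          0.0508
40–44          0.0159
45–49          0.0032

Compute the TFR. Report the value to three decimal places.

2.526

Sum of ASFRs = 0.0760 + 0.1470 + 0.1260 + 0.0863 + 0.0508 + 0.0159 + 0.0032 = 0.5052
TFR = 5 × 0.5052 = 2.526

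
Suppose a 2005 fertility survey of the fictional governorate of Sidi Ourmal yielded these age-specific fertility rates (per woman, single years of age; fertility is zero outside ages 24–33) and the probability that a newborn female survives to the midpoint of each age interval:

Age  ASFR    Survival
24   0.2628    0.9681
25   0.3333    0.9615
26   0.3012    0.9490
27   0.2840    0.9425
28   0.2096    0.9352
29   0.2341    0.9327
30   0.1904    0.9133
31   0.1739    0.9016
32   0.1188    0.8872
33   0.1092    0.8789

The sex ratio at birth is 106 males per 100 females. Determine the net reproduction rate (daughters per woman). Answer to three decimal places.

Proportion female at birth = 100 / (100 + 106) = 0.48544.
Each age group contributes 1 × ASFR × survival:
  24: 1 × 0.2628 × 0.9681 = 0.25442
  25: 1 × 0.3333 × 0.9615 = 0.32047
  26: 1 × 0.3012 × 0.9490 = 0.28584
  27: 1 × 0.2840 × 0.9425 = 0.26767
  28: 1 × 0.2096 × 0.9352 = 0.19602
  29: 1 × 0.2341 × 0.9327 = 0.21835
  30: 1 × 0.1904 × 0.9133 = 0.17389
  31: 1 × 0.1739 × 0.9016 = 0.15679
  32: 1 × 0.1188 × 0.8872 = 0.10540
  33: 1 × 0.1092 × 0.8789 = 0.09598
Sum = 2.07483
NRR = 0.48544 × 2.07483 = 1.00721

1.007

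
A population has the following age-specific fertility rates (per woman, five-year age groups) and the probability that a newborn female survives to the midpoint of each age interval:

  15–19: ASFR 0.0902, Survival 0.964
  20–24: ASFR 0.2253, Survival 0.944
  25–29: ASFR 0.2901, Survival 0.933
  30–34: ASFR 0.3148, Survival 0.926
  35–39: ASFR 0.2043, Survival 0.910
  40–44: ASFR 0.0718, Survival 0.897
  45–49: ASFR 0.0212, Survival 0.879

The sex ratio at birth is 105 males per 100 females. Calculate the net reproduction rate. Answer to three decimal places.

Proportion female at birth = 100 / (100 + 105) = 0.48780.
Each age group contributes 5 × ASFR × survival:
  15–19: 5 × 0.0902 × 0.964 = 0.43476
  20–24: 5 × 0.2253 × 0.944 = 1.06342
  25–29: 5 × 0.2901 × 0.933 = 1.35332
  30–34: 5 × 0.3148 × 0.926 = 1.45752
  35–39: 5 × 0.2043 × 0.910 = 0.92957
  40–44: 5 × 0.0718 × 0.897 = 0.32202
  45–49: 5 × 0.0212 × 0.879 = 0.09317
Sum = 5.65378
NRR = 0.48780 × 5.65378 = 2.75791

2.758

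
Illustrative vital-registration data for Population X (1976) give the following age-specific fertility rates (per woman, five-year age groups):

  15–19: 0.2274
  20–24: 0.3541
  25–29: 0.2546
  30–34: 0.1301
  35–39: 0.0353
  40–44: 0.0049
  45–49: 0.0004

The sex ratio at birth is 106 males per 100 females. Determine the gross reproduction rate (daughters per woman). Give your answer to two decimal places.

2.44

Proportion female at birth = 100 / (100 + 106) = 0.48544.
Sum of ASFRs = 0.2274 + 0.3541 + 0.2546 + 0.1301 + 0.0353 + 0.0049 + 0.0004 = 1.0068
TFR = 5 × 1.0068 = 5.034
GRR = 0.48544 × 5.034 = 2.44370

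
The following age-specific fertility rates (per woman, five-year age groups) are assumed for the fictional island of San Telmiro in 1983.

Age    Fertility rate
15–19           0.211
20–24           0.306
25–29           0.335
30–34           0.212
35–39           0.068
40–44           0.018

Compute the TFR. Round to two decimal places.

5.75

Sum of ASFRs = 0.211 + 0.306 + 0.335 + 0.212 + 0.068 + 0.018 = 1.150
TFR = 5 × 1.150 = 5.75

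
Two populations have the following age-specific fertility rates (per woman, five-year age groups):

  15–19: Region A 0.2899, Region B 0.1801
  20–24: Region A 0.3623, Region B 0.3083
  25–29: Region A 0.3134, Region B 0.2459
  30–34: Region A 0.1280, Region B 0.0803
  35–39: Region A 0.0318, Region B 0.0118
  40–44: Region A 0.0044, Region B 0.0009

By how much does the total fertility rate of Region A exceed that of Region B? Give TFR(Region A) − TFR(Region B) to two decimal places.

1.51

Region A:
  Sum of ASFRs = 0.2899 + 0.3623 + 0.3134 + 0.1280 + 0.0318 + 0.0044 = 1.1298
  TFR = 5 × 1.1298 = 5.649
Region B:
  Sum of ASFRs = 0.1801 + 0.3083 + 0.2459 + 0.0803 + 0.0118 + 0.0009 = 0.8273
  TFR = 5 × 0.8273 = 4.1365
Difference = 5.649 − 4.1365 = 1.5125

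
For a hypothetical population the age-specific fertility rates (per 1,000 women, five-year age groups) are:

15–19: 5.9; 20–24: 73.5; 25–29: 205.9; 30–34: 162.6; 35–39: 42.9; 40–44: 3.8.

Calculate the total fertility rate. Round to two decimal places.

2.47

Sum of ASFRs = 5.9 + 73.5 + 205.9 + 162.6 + 42.9 + 3.8 = 494.6
TFR = 5 × 494.6 / 1000 = 2.473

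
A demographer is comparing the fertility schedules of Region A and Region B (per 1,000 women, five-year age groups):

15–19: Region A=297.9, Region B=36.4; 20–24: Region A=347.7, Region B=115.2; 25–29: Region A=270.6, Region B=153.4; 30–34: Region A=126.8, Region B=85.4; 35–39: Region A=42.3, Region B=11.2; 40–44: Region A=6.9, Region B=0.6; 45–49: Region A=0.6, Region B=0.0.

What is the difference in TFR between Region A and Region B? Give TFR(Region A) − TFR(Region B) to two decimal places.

Region A:
  Sum of ASFRs = 297.9 + 347.7 + 270.6 + 126.8 + 42.3 + 6.9 + 0.6 = 1092.8
  TFR = 5 × 1092.8 / 1000 = 5.464
Region B:
  Sum of ASFRs = 36.4 + 115.2 + 153.4 + 85.4 + 11.2 + 0.6 + 0.0 = 402.2
  TFR = 5 × 402.2 / 1000 = 2.011
Difference = 5.464 − 2.011 = 3.453

3.45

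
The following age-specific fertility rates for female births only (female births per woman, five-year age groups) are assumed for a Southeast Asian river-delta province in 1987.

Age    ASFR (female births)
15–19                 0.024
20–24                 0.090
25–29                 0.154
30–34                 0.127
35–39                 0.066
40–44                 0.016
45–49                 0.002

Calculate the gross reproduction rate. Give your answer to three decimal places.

Sum of female ASFRs = 0.024 + 0.090 + 0.154 + 0.127 + 0.066 + 0.016 + 0.002 = 0.479
GRR = 5 × 0.479 = 2.395

2.395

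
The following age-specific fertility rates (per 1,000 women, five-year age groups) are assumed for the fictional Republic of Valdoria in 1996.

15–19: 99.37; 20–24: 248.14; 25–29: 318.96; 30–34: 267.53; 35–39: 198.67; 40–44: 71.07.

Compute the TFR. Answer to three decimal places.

Sum of ASFRs = 99.37 + 248.14 + 318.96 + 267.53 + 198.67 + 71.07 = 1203.74
TFR = 5 × 1203.74 / 1000 = 6.0187

6.019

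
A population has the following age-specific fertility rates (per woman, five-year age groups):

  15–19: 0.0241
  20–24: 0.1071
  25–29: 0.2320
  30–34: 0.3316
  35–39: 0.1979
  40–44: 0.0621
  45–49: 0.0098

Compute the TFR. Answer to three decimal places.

4.823

Sum of ASFRs = 0.0241 + 0.1071 + 0.2320 + 0.3316 + 0.1979 + 0.0621 + 0.0098 = 0.9646
TFR = 5 × 0.9646 = 4.823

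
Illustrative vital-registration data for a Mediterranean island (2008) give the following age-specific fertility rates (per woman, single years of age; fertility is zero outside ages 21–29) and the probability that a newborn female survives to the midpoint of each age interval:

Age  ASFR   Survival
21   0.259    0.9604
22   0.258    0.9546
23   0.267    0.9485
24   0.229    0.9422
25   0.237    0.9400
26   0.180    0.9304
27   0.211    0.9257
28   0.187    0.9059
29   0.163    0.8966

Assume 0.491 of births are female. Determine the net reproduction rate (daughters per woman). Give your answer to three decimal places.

0.916

Proportion female at birth = 0.491.
Survival-weighted fertility by age (1·fₓ·Sₓ):
  21: 1 × 0.259 × 0.9604 = 0.24874
  22: 1 × 0.258 × 0.9546 = 0.24629
  23: 1 × 0.267 × 0.9485 = 0.25325
  24: 1 × 0.229 × 0.9422 = 0.21576
  25: 1 × 0.237 × 0.9400 = 0.22278
  26: 1 × 0.180 × 0.9304 = 0.16747
  27: 1 × 0.211 × 0.9257 = 0.19532
  28: 1 × 0.187 × 0.9059 = 0.16940
  29: 1 × 0.163 × 0.8966 = 0.14615
Sum = 1.86516
NRR = 0.491 × 1.86516 = 0.91579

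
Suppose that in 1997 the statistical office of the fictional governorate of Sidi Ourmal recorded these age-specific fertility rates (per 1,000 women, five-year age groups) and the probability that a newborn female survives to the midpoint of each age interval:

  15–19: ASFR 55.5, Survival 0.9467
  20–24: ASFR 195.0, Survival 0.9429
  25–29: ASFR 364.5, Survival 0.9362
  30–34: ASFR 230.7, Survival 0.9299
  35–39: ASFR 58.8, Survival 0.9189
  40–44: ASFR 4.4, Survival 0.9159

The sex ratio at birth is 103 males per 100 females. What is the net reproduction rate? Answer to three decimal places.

2.094

Proportion female at birth = 100 / (100 + 103) = 0.49261.
Per-age-group product (5 × ASFR × survival probability):
  15–19: 5 × 55.5/1000 × 0.9467 = 0.26271
  20–24: 5 × 195.0/1000 × 0.9429 = 0.91933
  25–29: 5 × 364.5/1000 × 0.9362 = 1.70622
  30–34: 5 × 230.7/1000 × 0.9299 = 1.07264
  35–39: 5 × 58.8/1000 × 0.9189 = 0.27016
  40–44: 5 × 4.4/1000 × 0.9159 = 0.02015
Sum = 4.25121
NRR = 0.49261 × 4.25121 = 2.09419
With NRR above 1 the population is above replacement fertility.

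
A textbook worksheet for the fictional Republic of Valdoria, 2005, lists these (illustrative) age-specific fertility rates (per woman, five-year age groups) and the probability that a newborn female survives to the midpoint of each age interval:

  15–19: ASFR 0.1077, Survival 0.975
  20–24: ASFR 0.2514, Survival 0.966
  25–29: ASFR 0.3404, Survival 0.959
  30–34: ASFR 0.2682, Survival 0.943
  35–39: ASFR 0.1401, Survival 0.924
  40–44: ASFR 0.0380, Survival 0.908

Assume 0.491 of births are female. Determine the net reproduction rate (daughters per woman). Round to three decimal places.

Proportion female at birth = 0.491.
Survival-weighted fertility by age (5·fₓ·Sₓ):
  15–19: 5 × 0.1077 × 0.975 = 0.52504
  20–24: 5 × 0.2514 × 0.966 = 1.21426
  25–29: 5 × 0.3404 × 0.959 = 1.63222
  30–34: 5 × 0.2682 × 0.943 = 1.26456
  35–39: 5 × 0.1401 × 0.924 = 0.64726
  40–44: 5 × 0.0380 × 0.908 = 0.17252
Sum = 5.45586
NRR = 0.491 × 5.45586 = 2.67883
NRR > 1, so each generation more than replaces itself.

2.679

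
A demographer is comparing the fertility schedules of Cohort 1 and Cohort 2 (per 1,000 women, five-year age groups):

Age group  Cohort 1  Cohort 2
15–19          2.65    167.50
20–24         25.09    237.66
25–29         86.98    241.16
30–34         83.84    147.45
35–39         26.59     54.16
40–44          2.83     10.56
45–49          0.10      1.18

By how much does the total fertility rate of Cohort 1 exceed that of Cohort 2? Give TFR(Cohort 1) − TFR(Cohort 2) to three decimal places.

-3.158

Cohort 1:
  Sum of ASFRs = 2.65 + 25.09 + 86.98 + 83.84 + 26.59 + 2.83 + 0.10 = 228.08
  TFR = 5 × 228.08 / 1000 = 1.1404
Cohort 2:
  Sum of ASFRs = 167.50 + 237.66 + 241.16 + 147.45 + 54.16 + 10.56 + 1.18 = 859.67
  TFR = 5 × 859.67 / 1000 = 4.29835
Difference = 1.1404 − 4.29835 = -3.15795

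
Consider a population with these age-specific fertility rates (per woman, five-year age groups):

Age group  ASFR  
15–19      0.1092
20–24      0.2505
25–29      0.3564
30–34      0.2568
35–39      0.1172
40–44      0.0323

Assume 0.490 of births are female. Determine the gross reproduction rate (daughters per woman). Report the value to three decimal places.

Proportion female at birth = 0.490.
Sum of ASFRs = 0.1092 + 0.2505 + 0.3564 + 0.2568 + 0.1172 + 0.0323 = 1.1224
TFR = 5 × 1.1224 = 5.612
GRR = 0.490 × 5.612 = 2.74988

2.750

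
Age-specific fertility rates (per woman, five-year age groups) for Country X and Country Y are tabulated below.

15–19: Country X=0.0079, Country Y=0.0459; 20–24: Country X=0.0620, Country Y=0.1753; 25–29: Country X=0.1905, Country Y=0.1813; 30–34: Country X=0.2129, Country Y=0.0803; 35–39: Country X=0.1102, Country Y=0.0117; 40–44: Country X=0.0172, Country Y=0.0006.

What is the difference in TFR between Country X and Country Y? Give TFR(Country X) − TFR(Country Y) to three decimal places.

Country X:
  Sum of ASFRs = 0.0079 + 0.0620 + 0.1905 + 0.2129 + 0.1102 + 0.0172 = 0.6007
  TFR = 5 × 0.6007 = 3.0035
Country Y:
  Sum of ASFRs = 0.0459 + 0.1753 + 0.1813 + 0.0803 + 0.0117 + 0.0006 = 0.4951
  TFR = 5 × 0.4951 = 2.4755
Difference = 3.0035 − 2.4755 = 0.528

0.528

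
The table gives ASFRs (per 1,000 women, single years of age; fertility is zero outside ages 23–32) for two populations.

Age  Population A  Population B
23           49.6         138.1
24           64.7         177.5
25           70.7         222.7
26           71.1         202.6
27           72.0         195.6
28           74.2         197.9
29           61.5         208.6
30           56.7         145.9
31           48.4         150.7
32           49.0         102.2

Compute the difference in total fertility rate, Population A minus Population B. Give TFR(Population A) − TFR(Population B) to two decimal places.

-1.12

Population A:
  Sum of ASFRs = 49.6 + 64.7 + 70.7 + 71.1 + 72.0 + 74.2 + 61.5 + 56.7 + 48.4 + 49.0 = 617.9
  TFR = 617.9 / 1000 = 0.6179
Population B:
  Sum of ASFRs = 138.1 + 177.5 + 222.7 + 202.6 + 195.6 + 197.9 + 208.6 + 145.9 + 150.7 + 102.2 = 1741.8
  TFR = 1741.8 / 1000 = 1.7418
Difference = 0.6179 − 1.7418 = -1.1239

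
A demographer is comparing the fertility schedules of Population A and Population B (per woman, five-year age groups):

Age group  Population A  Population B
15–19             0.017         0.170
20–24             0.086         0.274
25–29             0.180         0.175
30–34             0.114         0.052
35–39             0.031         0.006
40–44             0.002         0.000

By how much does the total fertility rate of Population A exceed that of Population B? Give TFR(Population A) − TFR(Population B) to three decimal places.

-1.235

Population A:
  Sum of ASFRs = 0.017 + 0.086 + 0.180 + 0.114 + 0.031 + 0.002 = 0.430
  TFR = 5 × 0.430 = 2.15
Population B:
  Sum of ASFRs = 0.170 + 0.274 + 0.175 + 0.052 + 0.006 + 0.000 = 0.677
  TFR = 5 × 0.677 = 3.385
Difference = 2.15 − 3.385 = -1.235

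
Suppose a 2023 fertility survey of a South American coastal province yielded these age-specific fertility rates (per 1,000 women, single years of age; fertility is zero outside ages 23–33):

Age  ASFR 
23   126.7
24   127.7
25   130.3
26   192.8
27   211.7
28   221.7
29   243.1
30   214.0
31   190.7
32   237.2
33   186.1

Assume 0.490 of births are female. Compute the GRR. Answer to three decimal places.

1.020

Proportion female at birth = 0.490.
Sum of ASFRs = 126.7 + 127.7 + 130.3 + 192.8 + 211.7 + 221.7 + 243.1 + 214.0 + 190.7 + 237.2 + 186.1 = 2082.0
TFR = 2082.0 / 1000 = 2.082
GRR = 0.490 × 2.082 = 1.02018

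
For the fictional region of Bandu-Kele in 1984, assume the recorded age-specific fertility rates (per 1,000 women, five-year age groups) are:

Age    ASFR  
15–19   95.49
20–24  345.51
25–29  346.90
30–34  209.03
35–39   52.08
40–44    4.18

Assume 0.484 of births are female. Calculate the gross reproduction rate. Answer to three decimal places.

2.549

Proportion female at birth = 0.484.
Sum of ASFRs = 95.49 + 345.51 + 346.90 + 209.03 + 52.08 + 4.18 = 1053.19
TFR = 5 × 1053.19 / 1000 = 5.26595
GRR = 0.484 × 5.26595 = 2.54872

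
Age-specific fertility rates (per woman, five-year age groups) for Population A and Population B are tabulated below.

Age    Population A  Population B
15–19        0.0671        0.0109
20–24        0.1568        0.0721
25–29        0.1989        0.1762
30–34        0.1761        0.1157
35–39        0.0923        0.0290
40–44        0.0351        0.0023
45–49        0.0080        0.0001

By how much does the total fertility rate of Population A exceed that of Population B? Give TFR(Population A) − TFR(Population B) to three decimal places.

Population A:
  Sum of ASFRs = 0.0671 + 0.1568 + 0.1989 + 0.1761 + 0.0923 + 0.0351 + 0.0080 = 0.7343
  TFR = 5 × 0.7343 = 3.6715
Population B:
  Sum of ASFRs = 0.0109 + 0.0721 + 0.1762 + 0.1157 + 0.0290 + 0.0023 + 0.0001 = 0.4063
  TFR = 5 × 0.4063 = 2.0315
Difference = 3.6715 − 2.0315 = 1.64

1.640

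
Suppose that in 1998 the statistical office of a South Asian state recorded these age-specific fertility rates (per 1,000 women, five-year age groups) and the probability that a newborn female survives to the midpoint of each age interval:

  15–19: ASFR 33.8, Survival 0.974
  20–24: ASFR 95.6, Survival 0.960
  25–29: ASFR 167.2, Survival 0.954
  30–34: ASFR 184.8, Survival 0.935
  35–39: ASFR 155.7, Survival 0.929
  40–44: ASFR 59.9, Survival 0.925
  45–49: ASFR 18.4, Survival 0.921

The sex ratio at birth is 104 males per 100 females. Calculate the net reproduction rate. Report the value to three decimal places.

1.652

Proportion female at birth = 100 / (100 + 104) = 0.49020.
Each age group contributes 5 × ASFR × survival:
  15–19: 5 × 33.8/1000 × 0.974 = 0.16461
  20–24: 5 × 95.6/1000 × 0.960 = 0.45888
  25–29: 5 × 167.2/1000 × 0.954 = 0.79754
  30–34: 5 × 184.8/1000 × 0.935 = 0.86394
  35–39: 5 × 155.7/1000 × 0.929 = 0.72323
  40–44: 5 × 59.9/1000 × 0.925 = 0.27704
  45–49: 5 × 18.4/1000 × 0.921 = 0.08473
Sum = 3.36997
NRR = 0.49020 × 3.36997 = 1.65196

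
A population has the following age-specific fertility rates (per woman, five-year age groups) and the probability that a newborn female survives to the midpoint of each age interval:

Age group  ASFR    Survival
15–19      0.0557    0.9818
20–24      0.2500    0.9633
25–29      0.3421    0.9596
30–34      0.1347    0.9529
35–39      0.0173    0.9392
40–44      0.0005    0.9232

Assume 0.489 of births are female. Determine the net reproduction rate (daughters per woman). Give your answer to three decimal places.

1.880

Proportion female at birth = 0.489.
Each age group contributes 5 × ASFR × survival:
  15–19: 5 × 0.0557 × 0.9818 = 0.27343
  20–24: 5 × 0.2500 × 0.9633 = 1.20413
  25–29: 5 × 0.3421 × 0.9596 = 1.64140
  30–34: 5 × 0.1347 × 0.9529 = 0.64178
  35–39: 5 × 0.0173 × 0.9392 = 0.08124
  40–44: 5 × 0.0005 × 0.9232 = 0.00231
Sum = 3.84429
NRR = 0.489 × 3.84429 = 1.87986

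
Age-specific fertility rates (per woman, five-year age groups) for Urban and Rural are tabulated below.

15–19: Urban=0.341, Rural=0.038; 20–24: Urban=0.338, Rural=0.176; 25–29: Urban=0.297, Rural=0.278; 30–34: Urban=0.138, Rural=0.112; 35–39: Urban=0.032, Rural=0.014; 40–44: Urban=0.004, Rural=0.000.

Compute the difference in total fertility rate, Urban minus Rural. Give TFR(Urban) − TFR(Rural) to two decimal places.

Urban:
  Sum of ASFRs = 0.341 + 0.338 + 0.297 + 0.138 + 0.032 + 0.004 = 1.150
  TFR = 5 × 1.150 = 5.75
Rural:
  Sum of ASFRs = 0.038 + 0.176 + 0.278 + 0.112 + 0.014 + 0.000 = 0.618
  TFR = 5 × 0.618 = 3.09
Difference = 5.75 − 3.09 = 2.66

2.66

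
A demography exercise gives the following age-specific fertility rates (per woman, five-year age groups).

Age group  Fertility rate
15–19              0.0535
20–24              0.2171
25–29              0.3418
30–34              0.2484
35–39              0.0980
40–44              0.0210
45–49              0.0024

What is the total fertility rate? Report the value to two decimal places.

Sum of ASFRs = 0.0535 + 0.2171 + 0.3418 + 0.2484 + 0.0980 + 0.0210 + 0.0024 = 0.9822
TFR = 5 × 0.9822 = 4.911

4.91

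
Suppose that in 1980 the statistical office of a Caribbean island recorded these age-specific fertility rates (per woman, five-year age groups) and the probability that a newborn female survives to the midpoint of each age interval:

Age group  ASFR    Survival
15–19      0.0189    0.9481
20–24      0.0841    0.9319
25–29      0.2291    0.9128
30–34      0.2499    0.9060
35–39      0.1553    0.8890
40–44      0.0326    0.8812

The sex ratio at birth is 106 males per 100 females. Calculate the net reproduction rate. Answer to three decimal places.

1.696

Proportion female at birth = 100 / (100 + 106) = 0.48544.
Weighting each age-specific rate by interval width and survival:
  15–19: 5 × 0.0189 × 0.9481 = 0.08960
  20–24: 5 × 0.0841 × 0.9319 = 0.39186
  25–29: 5 × 0.2291 × 0.9128 = 1.04561
  30–34: 5 × 0.2499 × 0.9060 = 1.13205
  35–39: 5 × 0.1553 × 0.8890 = 0.69031
  40–44: 5 × 0.0326 × 0.8812 = 0.14364
Sum = 3.49307
NRR = 0.48544 × 3.49307 = 1.69568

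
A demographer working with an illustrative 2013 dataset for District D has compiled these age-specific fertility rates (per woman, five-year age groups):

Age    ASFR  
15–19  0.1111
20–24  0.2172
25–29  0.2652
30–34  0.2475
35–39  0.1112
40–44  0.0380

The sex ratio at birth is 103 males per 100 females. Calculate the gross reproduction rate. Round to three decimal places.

Proportion female at birth = 100 / (100 + 103) = 0.49261.
Sum of ASFRs = 0.1111 + 0.2172 + 0.2652 + 0.2475 + 0.1112 + 0.0380 = 0.9902
TFR = 5 × 0.9902 = 4.951
GRR = 0.49261 × 4.951 = 2.43891

2.439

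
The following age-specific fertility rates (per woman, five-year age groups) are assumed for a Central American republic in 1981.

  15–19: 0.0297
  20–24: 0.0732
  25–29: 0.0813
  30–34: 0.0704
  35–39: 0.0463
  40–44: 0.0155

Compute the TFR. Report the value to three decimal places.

Sum of ASFRs = 0.0297 + 0.0732 + 0.0813 + 0.0704 + 0.0463 + 0.0155 = 0.3164
TFR = 5 × 0.3164 = 1.582

1.582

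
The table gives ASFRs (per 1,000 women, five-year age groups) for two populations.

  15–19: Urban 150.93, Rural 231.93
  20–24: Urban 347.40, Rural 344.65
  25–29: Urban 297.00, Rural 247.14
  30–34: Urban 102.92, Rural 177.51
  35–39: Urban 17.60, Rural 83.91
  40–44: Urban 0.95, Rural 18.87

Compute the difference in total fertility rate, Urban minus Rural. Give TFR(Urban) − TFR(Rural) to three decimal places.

Urban:
  Sum of ASFRs = 150.93 + 347.40 + 297.00 + 102.92 + 17.60 + 0.95 = 916.80
  TFR = 5 × 916.80 / 1000 = 4.584
Rural:
  Sum of ASFRs = 231.93 + 344.65 + 247.14 + 177.51 + 83.91 + 18.87 = 1104.01
  TFR = 5 × 1104.01 / 1000 = 5.52005
Difference = 4.584 − 5.52005 = -0.93605

-0.936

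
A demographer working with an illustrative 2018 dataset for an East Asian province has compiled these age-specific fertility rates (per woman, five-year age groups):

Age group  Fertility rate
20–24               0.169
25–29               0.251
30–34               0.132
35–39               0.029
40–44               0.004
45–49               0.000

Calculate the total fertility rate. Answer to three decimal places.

2.925

Sum of ASFRs = 0.169 + 0.251 + 0.132 + 0.029 + 0.004 + 0.000 = 0.585
TFR = 5 × 0.585 = 2.925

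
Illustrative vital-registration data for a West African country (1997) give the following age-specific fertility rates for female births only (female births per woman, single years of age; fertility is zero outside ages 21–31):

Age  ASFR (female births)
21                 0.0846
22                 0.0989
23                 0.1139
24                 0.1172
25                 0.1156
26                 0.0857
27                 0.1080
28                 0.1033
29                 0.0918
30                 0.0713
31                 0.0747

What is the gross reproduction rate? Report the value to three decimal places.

Sum of female ASFRs = 0.0846 + 0.0989 + 0.1139 + 0.1172 + 0.1156 + 0.0857 + 0.1080 + 0.1033 + 0.0918 + 0.0713 + 0.0747 = 1.0650
GRR = 1.065

1.065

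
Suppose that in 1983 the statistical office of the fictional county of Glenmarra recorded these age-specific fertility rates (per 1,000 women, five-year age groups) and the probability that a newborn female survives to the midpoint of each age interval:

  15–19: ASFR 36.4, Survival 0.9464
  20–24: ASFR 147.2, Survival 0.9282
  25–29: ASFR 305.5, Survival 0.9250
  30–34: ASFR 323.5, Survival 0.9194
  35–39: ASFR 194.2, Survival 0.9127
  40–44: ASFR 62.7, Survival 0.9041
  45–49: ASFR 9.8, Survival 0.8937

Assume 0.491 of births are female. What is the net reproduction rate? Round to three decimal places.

2.440

Proportion female at birth = 0.491.
Weighting each age-specific rate by interval width and survival:
  15–19: 5 × 36.4/1000 × 0.9464 = 0.17224
  20–24: 5 × 147.2/1000 × 0.9282 = 0.68316
  25–29: 5 × 305.5/1000 × 0.9250 = 1.41294
  30–34: 5 × 323.5/1000 × 0.9194 = 1.48713
  35–39: 5 × 194.2/1000 × 0.9127 = 0.88623
  40–44: 5 × 62.7/1000 × 0.9041 = 0.28344
  45–49: 5 × 9.8/1000 × 0.8937 = 0.04379
Sum = 4.96893
NRR = 0.491 × 4.96893 = 2.43974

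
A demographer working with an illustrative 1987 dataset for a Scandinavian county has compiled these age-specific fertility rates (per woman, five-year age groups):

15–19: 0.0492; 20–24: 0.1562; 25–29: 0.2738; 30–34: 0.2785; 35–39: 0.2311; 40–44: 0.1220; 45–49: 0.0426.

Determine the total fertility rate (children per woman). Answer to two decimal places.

Sum of ASFRs = 0.0492 + 0.1562 + 0.2738 + 0.2785 + 0.2311 + 0.1220 + 0.0426 = 1.1534
TFR = 5 × 1.1534 = 5.767

5.77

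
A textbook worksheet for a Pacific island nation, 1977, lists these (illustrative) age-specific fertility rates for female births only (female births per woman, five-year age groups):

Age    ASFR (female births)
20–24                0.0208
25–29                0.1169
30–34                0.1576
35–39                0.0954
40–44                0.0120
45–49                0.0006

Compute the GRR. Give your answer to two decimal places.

Sum of female ASFRs = 0.0208 + 0.1169 + 0.1576 + 0.0954 + 0.0120 + 0.0006 = 0.4033
GRR = 5 × 0.4033 = 2.0165

2.02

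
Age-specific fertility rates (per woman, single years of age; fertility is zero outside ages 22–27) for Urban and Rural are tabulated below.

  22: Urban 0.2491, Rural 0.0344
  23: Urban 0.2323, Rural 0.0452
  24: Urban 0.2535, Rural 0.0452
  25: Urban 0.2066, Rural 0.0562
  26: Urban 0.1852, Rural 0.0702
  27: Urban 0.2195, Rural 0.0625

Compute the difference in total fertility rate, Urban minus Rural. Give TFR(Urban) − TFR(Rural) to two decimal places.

Urban:
  Sum of ASFRs = 0.2491 + 0.2323 + 0.2535 + 0.2066 + 0.1852 + 0.2195 = 1.3462
  TFR = 1.3462
Rural:
  Sum of ASFRs = 0.0344 + 0.0452 + 0.0452 + 0.0562 + 0.0702 + 0.0625 = 0.3137
  TFR = 0.3137
Difference = 1.3462 − 0.3137 = 1.0325

1.03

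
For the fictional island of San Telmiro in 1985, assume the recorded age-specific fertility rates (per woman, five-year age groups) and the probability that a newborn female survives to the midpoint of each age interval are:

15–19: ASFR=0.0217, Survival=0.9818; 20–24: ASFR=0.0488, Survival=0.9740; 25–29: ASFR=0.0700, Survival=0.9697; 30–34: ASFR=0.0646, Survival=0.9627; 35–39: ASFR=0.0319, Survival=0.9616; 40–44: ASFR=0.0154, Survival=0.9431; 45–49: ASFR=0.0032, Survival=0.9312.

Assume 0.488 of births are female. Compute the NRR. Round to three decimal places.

0.603

Proportion female at birth = 0.488.
Weighting each age-specific rate by interval width and survival:
  15–19: 5 × 0.0217 × 0.9818 = 0.10653
  20–24: 5 × 0.0488 × 0.9740 = 0.23766
  25–29: 5 × 0.0700 × 0.9697 = 0.33940
  30–34: 5 × 0.0646 × 0.9627 = 0.31095
  35–39: 5 × 0.0319 × 0.9616 = 0.15338
  40–44: 5 × 0.0154 × 0.9431 = 0.07262
  45–49: 5 × 0.0032 × 0.9312 = 0.01490
Sum = 1.23544
NRR = 0.488 × 1.23544 = 0.60289
NRR < 1, so the cohort does not fully replace itself.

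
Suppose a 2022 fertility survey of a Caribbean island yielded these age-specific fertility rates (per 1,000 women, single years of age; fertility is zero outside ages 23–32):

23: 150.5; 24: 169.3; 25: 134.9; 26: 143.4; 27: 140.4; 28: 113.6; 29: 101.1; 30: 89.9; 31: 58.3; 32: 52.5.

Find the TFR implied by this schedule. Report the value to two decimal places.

Sum of ASFRs = 150.5 + 169.3 + 134.9 + 143.4 + 140.4 + 113.6 + 101.1 + 89.9 + 58.3 + 52.5 = 1153.9
TFR = 1153.9 / 1000 = 1.1539

1.15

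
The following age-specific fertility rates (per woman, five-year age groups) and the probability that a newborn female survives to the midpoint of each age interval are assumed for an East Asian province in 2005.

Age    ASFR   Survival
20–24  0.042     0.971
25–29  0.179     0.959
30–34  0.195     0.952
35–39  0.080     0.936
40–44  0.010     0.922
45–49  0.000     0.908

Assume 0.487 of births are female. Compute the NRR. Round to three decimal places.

Proportion female at birth = 0.487.
Each age group contributes 5 × ASFR × survival:
  20–24: 5 × 0.042 × 0.971 = 0.20391
  25–29: 5 × 0.179 × 0.959 = 0.85831
  30–34: 5 × 0.195 × 0.952 = 0.92820
  35–39: 5 × 0.080 × 0.936 = 0.37440
  40–44: 5 × 0.010 × 0.922 = 0.04610
  45–49: 5 × 0.000 × 0.908 = 0.00000
Sum = 2.41092
NRR = 0.487 × 2.41092 = 1.17412
With NRR above 1 the population is above replacement fertility.

1.174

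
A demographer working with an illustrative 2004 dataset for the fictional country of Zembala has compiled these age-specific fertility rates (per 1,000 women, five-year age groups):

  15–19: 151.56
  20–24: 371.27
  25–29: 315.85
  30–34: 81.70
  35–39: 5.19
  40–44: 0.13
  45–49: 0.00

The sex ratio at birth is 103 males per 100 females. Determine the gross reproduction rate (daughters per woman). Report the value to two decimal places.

Proportion female at birth = 100 / (100 + 103) = 0.49261.
Sum of ASFRs = 151.56 + 371.27 + 315.85 + 81.70 + 5.19 + 0.13 + 0.00 = 925.70
TFR = 5 × 925.70 / 1000 = 4.6285
GRR = 0.49261 × 4.6285 = 2.28005

2.28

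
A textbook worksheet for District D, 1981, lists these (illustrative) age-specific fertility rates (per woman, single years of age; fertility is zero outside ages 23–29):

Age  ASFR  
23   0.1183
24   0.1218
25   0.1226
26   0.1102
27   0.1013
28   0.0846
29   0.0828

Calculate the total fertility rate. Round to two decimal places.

0.74

Sum of ASFRs = 0.1183 + 0.1218 + 0.1226 + 0.1102 + 0.1013 + 0.0846 + 0.0828 = 0.7416
TFR = 0.7416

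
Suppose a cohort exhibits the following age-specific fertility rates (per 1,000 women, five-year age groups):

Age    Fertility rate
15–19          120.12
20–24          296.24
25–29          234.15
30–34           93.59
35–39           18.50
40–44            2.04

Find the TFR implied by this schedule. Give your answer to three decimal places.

3.823

Sum of ASFRs = 120.12 + 296.24 + 234.15 + 93.59 + 18.50 + 2.04 = 764.64
TFR = 5 × 764.64 / 1000 = 3.8232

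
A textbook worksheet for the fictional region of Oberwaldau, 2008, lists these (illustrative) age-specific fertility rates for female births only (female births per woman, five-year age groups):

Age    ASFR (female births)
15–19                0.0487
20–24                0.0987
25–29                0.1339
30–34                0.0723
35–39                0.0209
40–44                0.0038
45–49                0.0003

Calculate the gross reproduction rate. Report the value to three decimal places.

Sum of female ASFRs = 0.0487 + 0.0987 + 0.1339 + 0.0723 + 0.0209 + 0.0038 + 0.0003 = 0.3786
GRR = 5 × 0.3786 = 1.893

1.893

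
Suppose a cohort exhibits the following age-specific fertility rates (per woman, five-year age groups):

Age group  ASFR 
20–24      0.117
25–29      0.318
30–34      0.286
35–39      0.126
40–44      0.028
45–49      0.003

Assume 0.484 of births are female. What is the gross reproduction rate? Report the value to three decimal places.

2.125

Proportion female at birth = 0.484.
Sum of ASFRs = 0.117 + 0.318 + 0.286 + 0.126 + 0.028 + 0.003 = 0.878
TFR = 5 × 0.878 = 4.39
GRR = 0.484 × 4.39 = 2.12476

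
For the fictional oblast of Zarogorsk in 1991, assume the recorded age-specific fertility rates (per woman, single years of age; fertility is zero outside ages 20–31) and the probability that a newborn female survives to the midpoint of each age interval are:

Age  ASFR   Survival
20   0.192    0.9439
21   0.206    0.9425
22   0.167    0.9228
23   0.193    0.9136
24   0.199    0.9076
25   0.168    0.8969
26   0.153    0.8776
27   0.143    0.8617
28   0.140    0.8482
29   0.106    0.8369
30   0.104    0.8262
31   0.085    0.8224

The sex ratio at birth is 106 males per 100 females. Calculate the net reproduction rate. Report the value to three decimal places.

Proportion female at birth = 100 / (100 + 106) = 0.48544.
Survival-weighted fertility by age (1·fₓ·Sₓ):
  20: 1 × 0.192 × 0.9439 = 0.18123
  21: 1 × 0.206 × 0.9425 = 0.19416
  22: 1 × 0.167 × 0.9228 = 0.15411
  23: 1 × 0.193 × 0.9136 = 0.17632
  24: 1 × 0.199 × 0.9076 = 0.18061
  25: 1 × 0.168 × 0.8969 = 0.15068
  26: 1 × 0.153 × 0.8776 = 0.13427
  27: 1 × 0.143 × 0.8617 = 0.12322
  28: 1 × 0.140 × 0.8482 = 0.11875
  29: 1 × 0.106 × 0.8369 = 0.08871
  30: 1 × 0.104 × 0.8262 = 0.08592
  31: 1 × 0.085 × 0.8224 = 0.06990
Sum = 1.65788
NRR = 0.48544 × 1.65788 = 0.80480
With NRR below 1 the population is below replacement fertility.

0.805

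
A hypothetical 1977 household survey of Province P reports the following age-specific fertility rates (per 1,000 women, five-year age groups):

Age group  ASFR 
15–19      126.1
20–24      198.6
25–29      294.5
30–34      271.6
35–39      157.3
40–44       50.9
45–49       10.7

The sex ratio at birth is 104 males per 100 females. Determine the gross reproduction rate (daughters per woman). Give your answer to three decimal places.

2.720

Proportion female at birth = 100 / (100 + 104) = 0.49020.
Sum of ASFRs = 126.1 + 198.6 + 294.5 + 271.6 + 157.3 + 50.9 + 10.7 = 1109.7
TFR = 5 × 1109.7 / 1000 = 5.5485
GRR = 0.49020 × 5.5485 = 2.71987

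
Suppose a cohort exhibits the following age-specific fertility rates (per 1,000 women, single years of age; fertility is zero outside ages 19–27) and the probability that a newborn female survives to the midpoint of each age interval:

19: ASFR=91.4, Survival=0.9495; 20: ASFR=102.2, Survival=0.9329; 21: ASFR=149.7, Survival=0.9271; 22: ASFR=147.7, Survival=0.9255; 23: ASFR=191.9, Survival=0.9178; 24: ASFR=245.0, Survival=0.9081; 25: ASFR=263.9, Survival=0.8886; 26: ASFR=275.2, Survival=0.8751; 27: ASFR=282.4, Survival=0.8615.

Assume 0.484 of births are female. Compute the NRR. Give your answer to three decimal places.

0.762

Proportion female at birth = 0.484.
Each age group contributes 1 × ASFR × survival:
  19: 1 × 91.4/1000 × 0.9495 = 0.08678
  20: 1 × 102.2/1000 × 0.9329 = 0.09534
  21: 1 × 149.7/1000 × 0.9271 = 0.13879
  22: 1 × 147.7/1000 × 0.9255 = 0.13670
  23: 1 × 191.9/1000 × 0.9178 = 0.17613
  24: 1 × 245.0/1000 × 0.9081 = 0.22248
  25: 1 × 263.9/1000 × 0.8886 = 0.23450
  26: 1 × 275.2/1000 × 0.8751 = 0.24083
  27: 1 × 282.4/1000 × 0.8615 = 0.24329
Sum = 1.57484
NRR = 0.484 × 1.57484 = 0.76222
An NRR under 1 implies long-run decline under these rates.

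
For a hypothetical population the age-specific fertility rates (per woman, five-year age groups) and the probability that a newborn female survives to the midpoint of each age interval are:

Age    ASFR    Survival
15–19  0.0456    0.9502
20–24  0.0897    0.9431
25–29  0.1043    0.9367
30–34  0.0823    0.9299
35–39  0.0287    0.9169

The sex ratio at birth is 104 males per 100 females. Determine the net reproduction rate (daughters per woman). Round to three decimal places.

Proportion female at birth = 100 / (100 + 104) = 0.49020.
Weighting each age-specific rate by interval width and survival:
  15–19: 5 × 0.0456 × 0.9502 = 0.21665
  20–24: 5 × 0.0897 × 0.9431 = 0.42298
  25–29: 5 × 0.1043 × 0.9367 = 0.48849
  30–34: 5 × 0.0823 × 0.9299 = 0.38265
  35–39: 5 × 0.0287 × 0.9169 = 0.13158
Sum = 1.64235
NRR = 0.49020 × 1.64235 = 0.80508

0.805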